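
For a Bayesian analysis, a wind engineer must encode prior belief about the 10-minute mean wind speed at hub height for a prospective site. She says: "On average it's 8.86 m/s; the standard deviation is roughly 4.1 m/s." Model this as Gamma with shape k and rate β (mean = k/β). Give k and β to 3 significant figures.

k ≈ 4.67, β ≈ 0.527

For Gamma(k, rate β): mean = k/β, variance = k/β², so CV = 1/√k.
CV = SD/mean = 4.1/8.86 = 0.4628, hence k = 1/CV² = 4.67.
Then β = k/mean = 4.67/8.86 = 0.527.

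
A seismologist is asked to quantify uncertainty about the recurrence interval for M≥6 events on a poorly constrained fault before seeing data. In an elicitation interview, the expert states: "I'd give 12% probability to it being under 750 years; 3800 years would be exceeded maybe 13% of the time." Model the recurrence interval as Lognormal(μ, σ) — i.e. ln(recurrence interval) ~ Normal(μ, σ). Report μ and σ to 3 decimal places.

If T ~ Lognormal(μ,σ) then ln T ~ Normal(μ,σ), so the p-quantile of ln T is μ + z_p·σ.
ln(750) = 6.62 and ln(3800) = 8.243; z_{0.12} = -1.175, z_{0.87} = 1.126.
σ = (8.243 − 6.62)/(1.126 − (-1.175)) = 0.705.
μ = 6.62 − (-1.175)·0.705 = 7.449.

μ ≈ 7.449, σ ≈ 0.705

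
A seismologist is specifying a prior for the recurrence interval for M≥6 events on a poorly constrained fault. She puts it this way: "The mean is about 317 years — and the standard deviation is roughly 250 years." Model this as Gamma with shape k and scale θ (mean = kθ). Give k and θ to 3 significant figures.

For Gamma(k, scale θ): mean = kθ, variance = kθ², so CV = 1/√k.
CV = SD/mean = 250/317 = 0.7886, hence k = 1/CV² = 1.61.
Then θ = mean/k = 317/1.61 = 197.

k ≈ 1.61, θ ≈ 197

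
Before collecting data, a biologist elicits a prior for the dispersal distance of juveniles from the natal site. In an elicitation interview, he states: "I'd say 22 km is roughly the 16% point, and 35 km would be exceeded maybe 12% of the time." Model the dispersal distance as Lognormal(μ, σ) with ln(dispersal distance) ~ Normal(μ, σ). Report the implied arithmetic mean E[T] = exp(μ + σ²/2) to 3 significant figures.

E[T] ≈ 27.8 km

If T ~ Lognormal(μ,σ) then ln T ~ Normal(μ,σ), so the p-quantile of ln T is μ + z_p·σ.
ln(22) = 3.091 and ln(35) = 3.555; z_{0.16} = -0.9945, z_{0.88} = 1.175.
σ = (3.555 − 3.091)/(1.175 − (-0.9945)) = 0.214.
μ = 3.091 − (-0.9945)·0.214 = 3.304.
E[T] = exp(μ + σ²/2) = exp(3.304 + 0.0229) = 27.8 km.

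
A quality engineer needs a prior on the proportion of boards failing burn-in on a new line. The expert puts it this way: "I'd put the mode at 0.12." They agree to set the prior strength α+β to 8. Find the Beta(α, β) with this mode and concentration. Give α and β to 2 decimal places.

For α,β > 1 the Beta mode is (α−1)/(α+β−2). With α+β = 8, the mode is (α−1)/6.
Set (α−1)/6 = 0.12 → α = 1 + 0.12·6 = 1.72.
β = 8 − α = 6.28.

α = 1.72, β = 6.28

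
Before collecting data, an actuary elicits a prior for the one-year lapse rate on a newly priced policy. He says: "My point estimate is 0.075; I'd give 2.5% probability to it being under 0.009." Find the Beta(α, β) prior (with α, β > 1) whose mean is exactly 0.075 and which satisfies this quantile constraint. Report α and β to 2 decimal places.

α ≈ 1.92, β ≈ 23.71

With mean 0.075 fixed, write α = 0.075s, β = 0.925s where s = α+β.
Need P(θ < 0.009) = 0.025 under Beta(0.075s, 0.925s). Normal approximation: (q−m)/√(m(1−m)/s) ≈ z_{0.025} = -1.96, so s ≈ 0.075·0.925·(-1.96)²/(0.009−0.075)² = 61.2.
At s = 61.2: P(θ<0.009) ≈ 0.001. Adjusting to match 0.025 gives s ≈ 25.63.
So α = 0.075·25.63 ≈ 1.92, β = 0.925·25.63 ≈ 23.71.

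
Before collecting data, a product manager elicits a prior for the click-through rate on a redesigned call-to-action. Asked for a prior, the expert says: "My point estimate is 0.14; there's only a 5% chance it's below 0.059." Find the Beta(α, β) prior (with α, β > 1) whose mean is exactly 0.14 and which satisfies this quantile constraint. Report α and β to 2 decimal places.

With mean 0.14 fixed, write α = 0.14s, β = 0.86s where s = α+β.
Need P(θ < 0.059) = 0.05 under Beta(0.14s, 0.86s). Normal approximation: (q−m)/√(m(1−m)/s) ≈ z_{0.05} = -1.64, so s ≈ 0.14·0.86·(-1.64)²/(0.059−0.14)² = 49.6.
At s = 49.6: P(θ<0.059) ≈ 0.025. Adjusting to match 0.05 gives s ≈ 36.25.
So α = 0.14·36.25 ≈ 5.08, β = 0.86·36.25 ≈ 31.18.

α ≈ 5.08, β ≈ 31.18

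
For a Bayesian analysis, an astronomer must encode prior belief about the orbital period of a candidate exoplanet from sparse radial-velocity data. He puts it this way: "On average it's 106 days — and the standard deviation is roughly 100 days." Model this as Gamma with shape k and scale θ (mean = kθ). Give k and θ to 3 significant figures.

For Gamma(k, scale θ): mean = kθ, variance = kθ², so CV = 1/√k.
CV = SD/mean = 100/106 = 0.9434, hence k = 1/CV² = 1.12.
Then θ = mean/k = 106/1.12 = 94.3.

k ≈ 1.12, θ ≈ 94.3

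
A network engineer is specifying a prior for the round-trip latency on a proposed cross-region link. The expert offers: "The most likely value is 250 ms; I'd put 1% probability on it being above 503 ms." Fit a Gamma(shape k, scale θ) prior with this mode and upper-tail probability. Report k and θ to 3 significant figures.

Gamma(k,θ) with k>1 has mode (k−1)θ, so θ = 250/(k−1).
Need P(X < 503) = 0.99 with θ tied to k this way. Start at k = 2, θ = 250: P(X<503) ≈ 0.597.
Too low — raise k to concentrate. Iterating converges to k ≈ 11.
Then θ = 250/(11−1) ≈ 24.9.

k ≈ 11, θ ≈ 24.9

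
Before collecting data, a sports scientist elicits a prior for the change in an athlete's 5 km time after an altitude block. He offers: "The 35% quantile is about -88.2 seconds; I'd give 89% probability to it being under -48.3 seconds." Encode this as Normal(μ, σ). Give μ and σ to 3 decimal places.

For Normal(μ,σ), the p-quantile is μ + z_p·σ. Here z_{0.35} = -0.3853, z_{0.89} = 1.227.
So -88.2 = μ − 0.3853σ and -48.3 = μ + 1.227σ.
Subtracting: σ = (-48.3 − -88.2)/(1.227 − (-0.3853)) = 24.754.
Then μ = -88.2 − (-0.3853)·24.754 = -78.662.

μ = -78.662, σ = 24.754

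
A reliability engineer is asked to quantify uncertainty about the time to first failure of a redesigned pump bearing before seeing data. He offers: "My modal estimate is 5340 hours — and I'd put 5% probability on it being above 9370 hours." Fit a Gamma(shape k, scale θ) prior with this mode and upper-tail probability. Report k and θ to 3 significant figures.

k ≈ 9.82, θ ≈ 605

Gamma(k,θ) with k>1 has mode (k−1)θ, so θ = 5340/(k−1).
Need P(X < 9370) = 0.95 with θ tied to k this way. Start at k = 2, θ = 5340: P(X<9370) ≈ 0.524.
Too low — raise k to concentrate. Iterating converges to k ≈ 9.82.
Then θ = 5340/(9.82−1) ≈ 605.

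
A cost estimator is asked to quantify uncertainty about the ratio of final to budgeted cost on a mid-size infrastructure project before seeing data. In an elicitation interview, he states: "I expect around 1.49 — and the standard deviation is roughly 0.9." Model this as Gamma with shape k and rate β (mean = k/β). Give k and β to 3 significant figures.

For Gamma(k, rate β): mean = k/β, variance = k/β², so CV = 1/√k.
CV = SD/mean = 0.9/1.49 = 0.604, hence k = 1/CV² = 2.74.
Then β = k/mean = 2.74/1.49 = 1.84.

k ≈ 2.74, β ≈ 1.84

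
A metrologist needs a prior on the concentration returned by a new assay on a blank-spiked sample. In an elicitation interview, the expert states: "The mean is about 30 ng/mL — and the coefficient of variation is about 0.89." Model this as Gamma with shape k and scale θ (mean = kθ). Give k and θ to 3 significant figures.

For Gamma(k, scale θ): mean = kθ, variance = kθ², so CV = 1/√k.
CV = 0.89, hence k = 1/CV² = 1.26.
Then θ = mean/k = 30/1.26 = 23.8.

k ≈ 1.26, θ ≈ 23.8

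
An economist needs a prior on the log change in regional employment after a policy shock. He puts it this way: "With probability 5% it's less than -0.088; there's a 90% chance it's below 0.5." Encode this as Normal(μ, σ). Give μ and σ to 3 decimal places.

μ = 0.242, σ = 0.201

For Normal(μ,σ), the p-quantile is μ + z_p·σ. Here z_{0.05} = -1.645, z_{0.9} = 1.282.
So -0.088 = μ − 1.645σ and 0.5 = μ + 1.282σ.
Subtracting: σ = (0.5 − -0.088)/(1.282 − (-1.645)) = 0.201.
Then μ = -0.088 − (-1.645)·0.201 = 0.242.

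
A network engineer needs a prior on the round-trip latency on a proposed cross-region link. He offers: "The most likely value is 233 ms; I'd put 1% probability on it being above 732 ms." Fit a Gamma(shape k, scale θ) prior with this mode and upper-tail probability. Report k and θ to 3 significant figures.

k ≈ 4.4, θ ≈ 68.6

Gamma(k,θ) with k>1 has mode (k−1)θ, so θ = 233/(k−1).
Need P(X < 732) = 0.99 with θ tied to k this way. Start at k = 2, θ = 233: P(X<732) ≈ 0.821.
Too low — raise k to concentrate. Iterating converges to k ≈ 4.4.
Then θ = 233/(4.4−1) ≈ 68.6.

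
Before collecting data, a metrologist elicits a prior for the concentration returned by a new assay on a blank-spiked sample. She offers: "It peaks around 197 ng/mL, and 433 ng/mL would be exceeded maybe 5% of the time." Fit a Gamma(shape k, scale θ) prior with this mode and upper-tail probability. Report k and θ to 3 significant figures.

k ≈ 5.44, θ ≈ 44.4

Gamma(k,θ) with k>1 has mode (k−1)θ, so θ = 197/(k−1).
Need P(X < 433) = 0.95 with θ tied to k this way. Start at k = 2, θ = 197: P(X<433) ≈ 0.645.
Too low — raise k to concentrate. Iterating converges to k ≈ 5.44.
Then θ = 197/(5.44−1) ≈ 44.4.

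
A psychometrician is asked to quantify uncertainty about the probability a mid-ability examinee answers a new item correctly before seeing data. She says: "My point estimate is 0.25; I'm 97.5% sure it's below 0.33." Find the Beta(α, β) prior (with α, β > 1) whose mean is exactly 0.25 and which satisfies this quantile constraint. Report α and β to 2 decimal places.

With mean 0.25 fixed, write α = 0.25s, β = 0.75s where s = α+β.
Need P(θ < 0.33) = 0.975 under Beta(0.25s, 0.75s). Normal approximation: (q−m)/√(m(1−m)/s) ≈ z_{0.975} = 1.96, so s ≈ 0.25·0.75·(1.96)²/(0.33−0.25)² = 112.5.
At s = 112.5: P(θ<0.33) ≈ 0.970. Adjusting to match 0.975 gives s ≈ 122.58.
So α = 0.25·122.58 ≈ 30.65, β = 0.75·122.58 ≈ 91.94.

α ≈ 30.65, β ≈ 91.94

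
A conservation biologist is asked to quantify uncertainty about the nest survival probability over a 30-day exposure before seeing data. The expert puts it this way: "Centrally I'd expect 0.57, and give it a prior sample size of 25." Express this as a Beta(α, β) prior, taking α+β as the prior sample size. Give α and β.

α = 14.25, β = 10.75

Under the effective-sample-size interpretation, Beta(α, β) has prior mean α/(α+β) and prior sample size α+β.
So α+β = 25 and α/(α+β) = 0.57, giving α = 0.57·25 = 14.25 and β = 25 − 14.25 = 10.75.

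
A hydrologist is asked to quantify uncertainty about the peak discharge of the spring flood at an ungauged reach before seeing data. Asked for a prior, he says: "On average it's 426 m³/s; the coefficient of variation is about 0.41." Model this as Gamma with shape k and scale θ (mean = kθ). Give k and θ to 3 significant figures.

For Gamma(k, scale θ): mean = kθ, variance = kθ², so CV = 1/√k.
CV = 0.41, hence k = 1/CV² = 5.95.
Then θ = mean/k = 426/5.95 = 71.6.

k ≈ 5.95, θ ≈ 71.6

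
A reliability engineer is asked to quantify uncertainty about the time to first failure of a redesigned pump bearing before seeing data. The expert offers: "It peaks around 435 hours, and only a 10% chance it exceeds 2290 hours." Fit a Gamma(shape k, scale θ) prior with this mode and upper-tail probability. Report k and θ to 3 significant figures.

Gamma(k,θ) with k>1 has mode (k−1)θ, so θ = 435/(k−1).
Need P(X < 2290) = 0.9 with θ tied to k this way. Start at k = 2, θ = 435: P(X<2290) ≈ 0.968.
Too high — lower k to spread out. Iterating converges to k ≈ 1.63.
Then θ = 435/(1.63−1) ≈ 687.

k ≈ 1.63, θ ≈ 687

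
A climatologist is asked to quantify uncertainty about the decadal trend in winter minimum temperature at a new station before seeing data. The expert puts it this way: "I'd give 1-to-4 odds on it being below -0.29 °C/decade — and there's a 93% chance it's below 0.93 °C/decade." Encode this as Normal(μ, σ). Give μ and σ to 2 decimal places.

For Normal(μ,σ), the p-quantile is μ + z_p·σ. Here z_{0.2} = -0.8416, z_{0.93} = 1.476.
So -0.29 = μ − 0.8416σ and 0.93 = μ + 1.476σ.
Subtracting: σ = (0.93 − -0.29)/(1.476 − (-0.8416)) = 0.53.
Then μ = -0.29 − (-0.8416)·0.53 = 0.15.

μ = 0.15, σ = 0.53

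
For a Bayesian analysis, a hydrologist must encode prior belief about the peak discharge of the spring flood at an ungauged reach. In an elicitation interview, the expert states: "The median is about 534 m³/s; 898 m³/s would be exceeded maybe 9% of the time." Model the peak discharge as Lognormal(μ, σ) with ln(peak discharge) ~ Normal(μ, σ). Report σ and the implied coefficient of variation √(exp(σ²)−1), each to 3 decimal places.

σ ≈ 0.388, CV ≈ 0.403

If T ~ Lognormal(μ,σ) then ln T ~ Normal(μ,σ), so the p-quantile of ln T is μ + z_p·σ.
ln(534) = 6.28 and ln(898) = 6.8; z_{0.5} = 0, z_{0.91} = 1.341.
σ = (6.8 − 6.28)/(1.341 − (0)) = 0.388.
μ = 6.28 − (0)·0.388 = 6.280.
CV = √(exp(σ²)−1) = √(exp(0.1503)−1) = 0.403.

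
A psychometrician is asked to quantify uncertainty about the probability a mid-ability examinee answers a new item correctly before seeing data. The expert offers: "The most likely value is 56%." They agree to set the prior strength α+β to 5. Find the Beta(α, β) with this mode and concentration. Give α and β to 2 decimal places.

α = 2.68, β = 2.32

For α,β > 1 the Beta mode is (α−1)/(α+β−2). With α+β = 5, the mode is (α−1)/3.
Set (α−1)/3 = 0.56 → α = 1 + 0.56·3 = 2.68.
β = 5 − α = 2.32.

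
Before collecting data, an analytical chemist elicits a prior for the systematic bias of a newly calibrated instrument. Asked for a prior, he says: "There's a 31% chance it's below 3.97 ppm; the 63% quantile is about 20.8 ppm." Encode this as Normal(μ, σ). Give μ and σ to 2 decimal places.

μ = 14.05, σ = 20.33

For Normal(μ,σ), the p-quantile is μ + z_p·σ. Here z_{0.31} = -0.4959, z_{0.63} = 0.3319.
So 3.97 = μ − 0.4959σ and 20.8 = μ + 0.3319σ.
Subtracting: σ = (20.8 − 3.97)/(0.3319 − (-0.4959)) = 20.33.
Then μ = 3.97 − (-0.4959)·20.33 = 14.05.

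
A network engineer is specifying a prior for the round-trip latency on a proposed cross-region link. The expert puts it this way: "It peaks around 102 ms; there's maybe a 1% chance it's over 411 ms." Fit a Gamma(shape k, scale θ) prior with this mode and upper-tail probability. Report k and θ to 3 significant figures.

Gamma(k,θ) with k>1 has mode (k−1)θ, so θ = 102/(k−1).
Need P(X < 411) = 0.99 with θ tied to k this way. Start at k = 2, θ = 102: P(X<411) ≈ 0.911.
Too low — raise k to concentrate. Iterating converges to k ≈ 3.15.
Then θ = 102/(3.15−1) ≈ 47.5.

k ≈ 3.15, θ ≈ 47.5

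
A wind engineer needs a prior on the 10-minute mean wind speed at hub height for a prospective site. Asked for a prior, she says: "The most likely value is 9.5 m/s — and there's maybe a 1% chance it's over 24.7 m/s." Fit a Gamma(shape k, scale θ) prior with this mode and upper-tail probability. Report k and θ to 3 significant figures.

k ≈ 6.1, θ ≈ 1.86

Gamma(k,θ) with k>1 has mode (k−1)θ, so θ = 9.5/(k−1).
Need P(X < 24.7) = 0.99 with θ tied to k this way. Start at k = 2, θ = 9.5: P(X<24.7) ≈ 0.733.
Too low — raise k to concentrate. Iterating converges to k ≈ 6.1.
Then θ = 9.5/(6.1−1) ≈ 1.86.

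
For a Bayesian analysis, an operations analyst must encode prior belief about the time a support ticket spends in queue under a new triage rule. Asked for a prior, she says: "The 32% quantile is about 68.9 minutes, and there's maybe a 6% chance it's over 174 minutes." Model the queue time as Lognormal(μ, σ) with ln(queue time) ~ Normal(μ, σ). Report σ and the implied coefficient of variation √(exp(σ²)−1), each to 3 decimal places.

If T ~ Lognormal(μ,σ) then ln T ~ Normal(μ,σ), so the p-quantile of ln T is μ + z_p·σ.
ln(68.9) = 4.233 and ln(174) = 5.159; z_{0.32} = -0.4677, z_{0.94} = 1.555.
σ = (5.159 − 4.233)/(1.555 − (-0.4677)) = 0.458.
μ = 4.233 − (-0.4677)·0.458 = 4.447.
CV = √(exp(σ²)−1) = √(exp(0.2098)−1) = 0.483.

σ ≈ 0.458, CV ≈ 0.483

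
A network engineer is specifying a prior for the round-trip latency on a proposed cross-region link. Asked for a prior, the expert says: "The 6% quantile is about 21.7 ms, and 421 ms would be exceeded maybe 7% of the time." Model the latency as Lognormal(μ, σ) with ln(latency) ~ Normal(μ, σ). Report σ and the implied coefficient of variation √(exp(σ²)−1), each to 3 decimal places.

If T ~ Lognormal(μ,σ) then ln T ~ Normal(μ,σ), so the p-quantile of ln T is μ + z_p·σ.
ln(21.7) = 3.077 and ln(421) = 6.043; z_{0.06} = -1.555, z_{0.93} = 1.476.
σ = (6.043 − 3.077)/(1.476 − (-1.555)) = 0.978.
μ = 3.077 − (-1.555)·0.978 = 4.599.
CV = √(exp(σ²)−1) = √(exp(0.9574)−1) = 1.267.

σ ≈ 0.978, CV ≈ 1.267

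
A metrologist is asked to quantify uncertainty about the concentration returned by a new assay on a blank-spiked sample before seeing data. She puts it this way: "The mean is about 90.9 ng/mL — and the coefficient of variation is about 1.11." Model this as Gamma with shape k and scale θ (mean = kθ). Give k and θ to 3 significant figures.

For Gamma(k, scale θ): mean = kθ, variance = kθ², so CV = 1/√k.
CV = 1.11, hence k = 1/CV² = 0.812.
Then θ = mean/k = 90.9/0.812 = 112.

k ≈ 0.812, θ ≈ 112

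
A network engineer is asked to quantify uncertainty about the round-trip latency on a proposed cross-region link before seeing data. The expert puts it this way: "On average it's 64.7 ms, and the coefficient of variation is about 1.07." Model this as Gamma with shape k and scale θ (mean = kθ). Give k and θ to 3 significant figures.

k ≈ 0.873, θ ≈ 74.1

For Gamma(k, scale θ): mean = kθ, variance = kθ², so CV = 1/√k.
CV = 1.07, hence k = 1/CV² = 0.873.
Then θ = mean/k = 64.7/0.873 = 74.1.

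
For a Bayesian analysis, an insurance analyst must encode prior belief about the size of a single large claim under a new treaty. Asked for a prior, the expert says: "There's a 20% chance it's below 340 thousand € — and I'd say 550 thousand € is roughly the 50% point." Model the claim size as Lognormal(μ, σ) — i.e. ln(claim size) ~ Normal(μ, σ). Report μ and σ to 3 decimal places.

μ ≈ 6.310, σ ≈ 0.571

If T ~ Lognormal(μ,σ) then ln T ~ Normal(μ,σ), so the p-quantile of ln T is μ + z_p·σ.
ln(340) = 5.829 and ln(550) = 6.31; z_{0.2} = -0.8416, z_{0.5} = 0.
σ = (6.31 − 5.829)/(0 − (-0.8416)) = 0.571.
μ = 5.829 − (-0.8416)·0.571 = 6.310.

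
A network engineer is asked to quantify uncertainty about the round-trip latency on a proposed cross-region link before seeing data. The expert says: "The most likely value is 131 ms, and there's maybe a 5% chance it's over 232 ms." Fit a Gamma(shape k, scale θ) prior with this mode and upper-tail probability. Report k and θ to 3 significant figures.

Gamma(k,θ) with k>1 has mode (k−1)θ, so θ = 131/(k−1).
Need P(X < 232) = 0.95 with θ tied to k this way. Start at k = 2, θ = 131: P(X<232) ≈ 0.528.
Too low — raise k to concentrate. Iterating converges to k ≈ 9.54.
Then θ = 131/(9.54−1) ≈ 15.3.

k ≈ 9.54, θ ≈ 15.3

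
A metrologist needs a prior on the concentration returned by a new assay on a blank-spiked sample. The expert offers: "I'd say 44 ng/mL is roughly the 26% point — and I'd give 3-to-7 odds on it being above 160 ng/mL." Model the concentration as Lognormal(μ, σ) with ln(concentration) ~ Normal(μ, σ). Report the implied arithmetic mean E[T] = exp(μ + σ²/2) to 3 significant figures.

If T ~ Lognormal(μ,σ) then ln T ~ Normal(μ,σ), so the p-quantile of ln T is μ + z_p·σ.
ln(44) = 3.784 and ln(160) = 5.075; z_{0.26} = -0.6433, z_{0.7} = 0.5244.
σ = (5.075 − 3.784)/(0.5244 − (-0.6433)) = 1.106.
μ = 3.784 − (-0.6433)·1.106 = 4.495.
E[T] = exp(μ + σ²/2) = exp(4.495 + 0.6111) = 165 ng/mL.

E[T] ≈ 165 ng/mL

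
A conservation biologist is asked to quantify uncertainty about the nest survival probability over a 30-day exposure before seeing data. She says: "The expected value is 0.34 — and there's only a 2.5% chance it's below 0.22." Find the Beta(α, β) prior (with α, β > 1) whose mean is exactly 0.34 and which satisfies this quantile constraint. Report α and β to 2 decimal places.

α ≈ 18.02, β ≈ 34.99

With mean 0.34 fixed, write α = 0.34s, β = 0.66s where s = α+β.
Need P(θ < 0.22) = 0.025 under Beta(0.34s, 0.66s). Normal approximation: (q−m)/√(m(1−m)/s) ≈ z_{0.025} = -1.96, so s ≈ 0.34·0.66·(-1.96)²/(0.22−0.34)² = 59.9.
At s = 59.9: P(θ<0.22) ≈ 0.018. Adjusting to match 0.025 gives s ≈ 53.01.
So α = 0.34·53.01 ≈ 18.02, β = 0.66·53.01 ≈ 34.99.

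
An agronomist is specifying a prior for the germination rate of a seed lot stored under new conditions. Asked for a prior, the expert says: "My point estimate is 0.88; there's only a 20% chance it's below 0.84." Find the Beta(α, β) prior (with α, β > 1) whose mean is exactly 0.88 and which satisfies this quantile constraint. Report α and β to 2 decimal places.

With mean 0.88 fixed, write α = 0.88s, β = 0.12s where s = α+β.
Need P(θ < 0.84) = 0.2 under Beta(0.88s, 0.12s). Normal approximation: (q−m)/√(m(1−m)/s) ≈ z_{0.2} = -0.842, so s ≈ 0.88·0.12·(-0.842)²/(0.84−0.88)² = 46.7.
At s = 46.7: P(θ<0.84) ≈ 0.189. Adjusting to match 0.2 gives s ≈ 41.12.
So α = 0.88·41.12 ≈ 36.18, β = 0.12·41.12 ≈ 4.93.

α ≈ 36.18, β ≈ 4.93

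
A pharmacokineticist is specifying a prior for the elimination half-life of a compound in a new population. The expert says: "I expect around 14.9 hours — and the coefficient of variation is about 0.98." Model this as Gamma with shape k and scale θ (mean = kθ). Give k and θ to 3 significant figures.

For Gamma(k, scale θ): mean = kθ, variance = kθ², so CV = 1/√k.
CV = 0.98, hence k = 1/CV² = 1.04.
Then θ = mean/k = 14.9/1.04 = 14.3.

k ≈ 1.04, θ ≈ 14.3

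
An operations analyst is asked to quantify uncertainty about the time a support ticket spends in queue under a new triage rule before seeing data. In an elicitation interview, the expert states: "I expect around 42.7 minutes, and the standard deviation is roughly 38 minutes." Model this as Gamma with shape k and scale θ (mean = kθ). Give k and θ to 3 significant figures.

For Gamma(k, scale θ): mean = kθ, variance = kθ², so CV = 1/√k.
CV = SD/mean = 38/42.7 = 0.8899, hence k = 1/CV² = 1.26.
Then θ = mean/k = 42.7/1.26 = 33.8.

k ≈ 1.26, θ ≈ 33.8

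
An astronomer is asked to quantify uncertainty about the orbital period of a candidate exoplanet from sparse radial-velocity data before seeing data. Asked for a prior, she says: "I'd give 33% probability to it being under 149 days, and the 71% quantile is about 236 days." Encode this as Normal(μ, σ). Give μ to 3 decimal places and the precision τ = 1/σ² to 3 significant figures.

μ = 187.531, τ = 0.00013

The p-quantile of Normal(μ,σ) is μ + z_p·σ, with z_{0.33} = -0.4399 and z_{0.71} = 0.5534.
Eliminate σ: μ = (z₂·x₁ − z₁·x₂)/(z₂ − z₁) = (0.5534·149 − (-0.4399)·236)/0.9933 = 187.531.
Then σ = (x₂ − x₁)/(z₂ − z₁) = (236 − 149)/0.9933 = 87.587.
Precision τ = 1/σ² = 1/87.59² = 0.00013.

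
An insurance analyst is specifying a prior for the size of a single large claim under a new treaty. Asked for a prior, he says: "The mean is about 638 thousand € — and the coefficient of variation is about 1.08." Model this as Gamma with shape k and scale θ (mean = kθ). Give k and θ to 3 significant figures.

For Gamma(k, scale θ): mean = kθ, variance = kθ², so CV = 1/√k.
CV = 1.08, hence k = 1/CV² = 0.857.
Then θ = mean/k = 638/0.857 = 744.

k ≈ 0.857, θ ≈ 744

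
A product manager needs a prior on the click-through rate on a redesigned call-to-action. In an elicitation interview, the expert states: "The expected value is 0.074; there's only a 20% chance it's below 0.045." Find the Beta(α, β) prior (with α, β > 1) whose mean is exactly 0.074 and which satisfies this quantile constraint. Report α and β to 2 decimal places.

α ≈ 4.41, β ≈ 55.17

With mean 0.074 fixed, write α = 0.074s, β = 0.926s where s = α+β.
Need P(θ < 0.045) = 0.2 under Beta(0.074s, 0.926s). Normal approximation: (q−m)/√(m(1−m)/s) ≈ z_{0.2} = -0.842, so s ≈ 0.074·0.926·(-0.842)²/(0.045−0.074)² = 57.7.
At s = 57.7: P(θ<0.045) ≈ 0.205. Adjusting to match 0.2 gives s ≈ 59.58.
So α = 0.074·59.58 ≈ 4.41, β = 0.926·59.58 ≈ 55.17.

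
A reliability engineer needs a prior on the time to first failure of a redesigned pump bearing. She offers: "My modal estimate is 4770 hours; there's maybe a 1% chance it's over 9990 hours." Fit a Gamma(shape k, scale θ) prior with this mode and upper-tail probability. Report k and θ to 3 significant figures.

Gamma(k,θ) with k>1 has mode (k−1)θ, so θ = 4770/(k−1).
Need P(X < 9990) = 0.99 with θ tied to k this way. Start at k = 2, θ = 4770: P(X<9990) ≈ 0.619.
Too low — raise k to concentrate. Iterating converges to k ≈ 9.91.
Then θ = 4770/(9.91−1) ≈ 535.

k ≈ 9.91, θ ≈ 535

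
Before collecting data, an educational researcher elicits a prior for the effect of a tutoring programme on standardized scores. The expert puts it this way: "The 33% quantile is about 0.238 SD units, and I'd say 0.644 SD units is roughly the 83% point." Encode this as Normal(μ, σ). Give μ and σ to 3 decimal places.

The p-quantile of Normal(μ,σ) is μ + z_p·σ, with z_{0.33} = -0.4399 and z_{0.83} = 0.9542.
Eliminate σ: μ = (z₂·x₁ − z₁·x₂)/(z₂ − z₁) = (0.9542·0.238 − (-0.4399)·0.644)/1.394 = 0.366.
Then σ = (x₂ − x₁)/(z₂ − z₁) = (0.644 − 0.238)/1.394 = 0.291.

μ = 0.366, σ = 0.291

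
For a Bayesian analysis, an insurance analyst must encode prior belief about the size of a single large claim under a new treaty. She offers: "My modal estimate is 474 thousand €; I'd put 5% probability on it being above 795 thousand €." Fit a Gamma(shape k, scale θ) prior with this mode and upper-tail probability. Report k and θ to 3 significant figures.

Gamma(k,θ) with k>1 has mode (k−1)θ, so θ = 474/(k−1).
Need P(X < 795) = 0.95 with θ tied to k this way. Start at k = 2, θ = 474: P(X<795) ≈ 0.500.
Too low — raise k to concentrate. Iterating converges to k ≈ 11.4.
Then θ = 474/(11.4−1) ≈ 45.4.

k ≈ 11.4, θ ≈ 45.4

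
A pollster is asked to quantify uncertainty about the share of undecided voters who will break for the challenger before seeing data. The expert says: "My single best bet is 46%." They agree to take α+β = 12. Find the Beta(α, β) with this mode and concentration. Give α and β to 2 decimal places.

α = 5.60, β = 6.40

For α,β > 1 the Beta mode is (α−1)/(α+β−2). With α+β = 12, the mode is (α−1)/10.
Set (α−1)/10 = 0.46 → α = 1 + 0.46·10 = 5.60.
β = 12 − α = 6.40.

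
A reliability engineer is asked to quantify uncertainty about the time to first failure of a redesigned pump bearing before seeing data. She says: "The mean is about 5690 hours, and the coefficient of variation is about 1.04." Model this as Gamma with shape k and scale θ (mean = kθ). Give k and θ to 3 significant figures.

For Gamma(k, scale θ): mean = kθ, variance = kθ², so CV = 1/√k.
CV = 1.04, hence k = 1/CV² = 0.925.
Then θ = mean/k = 5690/0.925 = 6150.

k ≈ 0.925, θ ≈ 6150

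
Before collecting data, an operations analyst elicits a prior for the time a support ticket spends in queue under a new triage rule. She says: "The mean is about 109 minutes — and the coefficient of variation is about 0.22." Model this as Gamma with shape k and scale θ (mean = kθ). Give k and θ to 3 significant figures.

For Gamma(k, scale θ): mean = kθ, variance = kθ², so CV = 1/√k.
CV = 0.22, hence k = 1/CV² = 20.7.
Then θ = mean/k = 109/20.7 = 5.28.

k ≈ 20.7, θ ≈ 5.28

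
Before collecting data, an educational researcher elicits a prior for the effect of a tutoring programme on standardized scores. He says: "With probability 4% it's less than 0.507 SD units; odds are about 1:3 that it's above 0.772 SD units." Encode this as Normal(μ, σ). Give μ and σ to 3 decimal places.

The p-quantile of Normal(μ,σ) is μ + z_p·σ, with z_{0.04} = -1.751 and z_{0.75} = 0.6745.
Eliminate σ: μ = (z₂·x₁ − z₁·x₂)/(z₂ − z₁) = (0.6745·0.507 − (-1.751)·0.772)/2.425 = 0.698.
Then σ = (x₂ − x₁)/(z₂ − z₁) = (0.772 − 0.507)/2.425 = 0.109.

μ = 0.698, σ = 0.109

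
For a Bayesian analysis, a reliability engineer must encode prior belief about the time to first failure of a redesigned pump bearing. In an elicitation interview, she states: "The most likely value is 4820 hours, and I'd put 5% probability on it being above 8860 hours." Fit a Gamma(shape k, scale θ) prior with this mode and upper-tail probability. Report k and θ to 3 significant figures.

Gamma(k,θ) with k>1 has mode (k−1)θ, so θ = 4820/(k−1).
Need P(X < 8860) = 0.95 with θ tied to k this way. Start at k = 2, θ = 4820: P(X<8860) ≈ 0.548.
Too low — raise k to concentrate. Iterating converges to k ≈ 8.51.
Then θ = 4820/(8.51−1) ≈ 642.

k ≈ 8.51, θ ≈ 642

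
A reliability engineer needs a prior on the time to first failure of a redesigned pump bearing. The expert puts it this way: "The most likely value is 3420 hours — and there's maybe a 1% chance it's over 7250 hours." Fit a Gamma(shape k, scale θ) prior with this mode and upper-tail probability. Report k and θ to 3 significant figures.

k ≈ 9.6, θ ≈ 398

Gamma(k,θ) with k>1 has mode (k−1)θ, so θ = 3420/(k−1).
Need P(X < 7250) = 0.99 with θ tied to k this way. Start at k = 2, θ = 3420: P(X<7250) ≈ 0.625.
Too low — raise k to concentrate. Iterating converges to k ≈ 9.6.
Then θ = 3420/(9.6−1) ≈ 398.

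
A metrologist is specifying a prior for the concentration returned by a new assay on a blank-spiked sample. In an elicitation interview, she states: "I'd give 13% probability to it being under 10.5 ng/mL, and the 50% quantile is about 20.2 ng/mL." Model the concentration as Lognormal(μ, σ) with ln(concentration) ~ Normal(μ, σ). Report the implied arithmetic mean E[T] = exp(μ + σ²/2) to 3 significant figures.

E[T] ≈ 23.9 ng/mL

If T ~ Lognormal(μ,σ) then ln T ~ Normal(μ,σ), so the p-quantile of ln T is μ + z_p·σ.
ln(10.5) = 2.351 and ln(20.2) = 3.006; z_{0.13} = -1.126, z_{0.5} = 0.
σ = (3.006 − 2.351)/(0 − (-1.126)) = 0.581.
μ = 2.351 − (-1.126)·0.581 = 3.006.
E[T] = exp(μ + σ²/2) = exp(3.006 + 0.1687) = 23.9 ng/mL.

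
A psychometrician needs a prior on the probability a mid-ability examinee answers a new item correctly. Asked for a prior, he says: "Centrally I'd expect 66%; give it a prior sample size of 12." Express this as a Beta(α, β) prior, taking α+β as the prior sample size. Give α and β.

α = 7.92, β = 4.08

Under the effective-sample-size interpretation, Beta(α, β) has prior mean α/(α+β) and prior sample size α+β.
So α+β = 12 and α/(α+β) = 0.66, giving α = 0.66·12 = 7.92 and β = 12 − 7.92 = 4.08.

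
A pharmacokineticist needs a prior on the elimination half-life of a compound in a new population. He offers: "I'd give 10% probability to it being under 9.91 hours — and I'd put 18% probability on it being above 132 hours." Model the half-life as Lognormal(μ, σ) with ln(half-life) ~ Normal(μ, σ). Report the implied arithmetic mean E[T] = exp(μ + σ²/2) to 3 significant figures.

If T ~ Lognormal(μ,σ) then ln T ~ Normal(μ,σ), so the p-quantile of ln T is μ + z_p·σ.
ln(9.91) = 2.294 and ln(132) = 4.883; z_{0.1} = -1.282, z_{0.82} = 0.9154.
σ = (4.883 − 2.294)/(0.9154 − (-1.282)) = 1.179.
μ = 2.294 − (-1.282)·1.179 = 3.804.
E[T] = exp(μ + σ²/2) = exp(3.804 + 0.6945) = 89.9 hours.

E[T] ≈ 89.9 hours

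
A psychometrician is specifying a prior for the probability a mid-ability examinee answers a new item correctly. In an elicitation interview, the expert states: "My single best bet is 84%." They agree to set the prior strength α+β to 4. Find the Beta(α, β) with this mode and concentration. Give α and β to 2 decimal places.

α = 2.68, β = 1.32

For α,β > 1 the Beta mode is (α−1)/(α+β−2). With α+β = 4, the mode is (α−1)/2.
Set (α−1)/2 = 0.84 → α = 1 + 0.84·2 = 2.68.
β = 4 − α = 1.32.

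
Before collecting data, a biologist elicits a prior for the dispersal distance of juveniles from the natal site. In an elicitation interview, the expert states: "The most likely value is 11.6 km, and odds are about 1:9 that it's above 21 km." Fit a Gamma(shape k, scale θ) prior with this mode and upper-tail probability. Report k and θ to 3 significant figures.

k ≈ 6.41, θ ≈ 2.15

Gamma(k,θ) with k>1 has mode (k−1)θ, so θ = 11.6/(k−1).
Need P(X < 21) = 0.9 with θ tied to k this way. Start at k = 2, θ = 11.6: P(X<21) ≈ 0.540.
Too low — raise k to concentrate. Iterating converges to k ≈ 6.41.
Then θ = 11.6/(6.41−1) ≈ 2.15.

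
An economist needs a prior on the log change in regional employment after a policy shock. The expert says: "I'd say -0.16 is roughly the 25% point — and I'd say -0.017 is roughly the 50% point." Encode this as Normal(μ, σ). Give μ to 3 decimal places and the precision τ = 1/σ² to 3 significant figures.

The p-quantile of Normal(μ,σ) is μ + z_p·σ, with z_{0.25} = -0.6745 and z_{0.5} = 0.
Eliminate σ: μ = (z₂·x₁ − z₁·x₂)/(z₂ − z₁) = (0·-0.16 − (-0.6745)·-0.017)/0.6745 = -0.017.
Then σ = (x₂ − x₁)/(z₂ − z₁) = (-0.017 − -0.16)/0.6745 = 0.212.
Precision τ = 1/σ² = 1/0.212² = 22.2.

μ = -0.017, τ = 22.2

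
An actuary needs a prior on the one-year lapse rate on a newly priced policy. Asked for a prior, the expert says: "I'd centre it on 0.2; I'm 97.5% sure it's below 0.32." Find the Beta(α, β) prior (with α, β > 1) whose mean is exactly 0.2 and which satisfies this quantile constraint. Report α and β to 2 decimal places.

With mean 0.2 fixed, write α = 0.2s, β = 0.8s where s = α+β.
Need P(θ < 0.32) = 0.975 under Beta(0.2s, 0.8s). Normal approximation: (q−m)/√(m(1−m)/s) ≈ z_{0.975} = 1.96, so s ≈ 0.2·0.8·(1.96)²/(0.32−0.2)² = 42.7.
At s = 42.7: P(θ<0.32) ≈ 0.965. Adjusting to match 0.975 gives s ≈ 50.17.
So α = 0.2·50.17 ≈ 10.03, β = 0.8·50.17 ≈ 40.14.

α ≈ 10.03, β ≈ 40.14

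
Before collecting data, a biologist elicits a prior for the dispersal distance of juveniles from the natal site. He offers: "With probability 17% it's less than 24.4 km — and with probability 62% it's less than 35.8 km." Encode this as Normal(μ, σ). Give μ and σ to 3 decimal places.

For Normal(μ,σ), the p-quantile is μ + z_p·σ. Here z_{0.17} = -0.9542, z_{0.62} = 0.3055.
So 24.4 = μ − 0.9542σ and 35.8 = μ + 0.3055σ.
Subtracting: σ = (35.8 − 24.4)/(0.3055 − (-0.9542)) = 9.050.
Then μ = 24.4 − (-0.9542)·9.050 = 33.035.

μ = 33.035, σ = 9.050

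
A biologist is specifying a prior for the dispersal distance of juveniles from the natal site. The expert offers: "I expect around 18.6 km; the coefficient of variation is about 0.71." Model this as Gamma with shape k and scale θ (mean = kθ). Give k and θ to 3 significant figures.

k ≈ 1.98, θ ≈ 9.38

For Gamma(k, scale θ): mean = kθ, variance = kθ², so CV = 1/√k.
CV = 0.71, hence k = 1/CV² = 1.98.
Then θ = mean/k = 18.6/1.98 = 9.38.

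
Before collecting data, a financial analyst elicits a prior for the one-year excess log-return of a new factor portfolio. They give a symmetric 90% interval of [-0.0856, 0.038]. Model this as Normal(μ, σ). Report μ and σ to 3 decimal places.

μ = -0.024, σ = 0.038

A symmetric 90% interval runs μ ± z·σ with z = 1.645.
Half-width = 0.0618, so σ = 0.0618/1.645 = 0.038.
μ is the interval midpoint, -0.024.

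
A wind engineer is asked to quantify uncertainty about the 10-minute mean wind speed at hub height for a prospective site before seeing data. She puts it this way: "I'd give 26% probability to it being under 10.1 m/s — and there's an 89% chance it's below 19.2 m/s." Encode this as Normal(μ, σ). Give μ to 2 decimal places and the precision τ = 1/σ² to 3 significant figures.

μ = 13.23, τ = 0.0422

The p-quantile of Normal(μ,σ) is μ + z_p·σ, with z_{0.26} = -0.6433 and z_{0.89} = 1.227.
Eliminate σ: μ = (z₂·x₁ − z₁·x₂)/(z₂ − z₁) = (1.227·10.1 − (-0.6433)·19.2)/1.87 = 13.23.
Then σ = (x₂ − x₁)/(z₂ − z₁) = (19.2 − 10.1)/1.87 = 4.87.
Precision τ = 1/σ² = 1/4.867² = 0.0422.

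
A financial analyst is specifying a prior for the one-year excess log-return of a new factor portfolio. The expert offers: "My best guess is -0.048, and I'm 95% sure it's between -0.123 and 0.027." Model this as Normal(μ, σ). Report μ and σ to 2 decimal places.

μ = -0.05, σ = 0.04

A symmetric 95% interval runs μ ± z·σ with z = 1.96.
Half-width = 0.075, so σ = 0.075/1.96 = 0.04.
μ is the stated best guess, -0.05.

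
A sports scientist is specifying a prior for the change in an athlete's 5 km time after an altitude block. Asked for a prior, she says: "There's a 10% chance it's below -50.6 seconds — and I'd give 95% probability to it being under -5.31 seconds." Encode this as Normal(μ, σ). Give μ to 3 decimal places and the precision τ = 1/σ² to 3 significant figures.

μ = -30.766, τ = 0.00418

For Normal(μ,σ), the p-quantile is μ + z_p·σ. Here z_{0.1} = -1.282, z_{0.95} = 1.645.
So -50.6 = μ − 1.282σ and -5.31 = μ + 1.645σ.
Subtracting: σ = (-5.31 − -50.6)/(1.645 − (-1.282)) = 15.476.
Then μ = -50.6 − (-1.282)·15.476 = -30.766.
Precision τ = 1/σ² = 1/15.48² = 0.00418.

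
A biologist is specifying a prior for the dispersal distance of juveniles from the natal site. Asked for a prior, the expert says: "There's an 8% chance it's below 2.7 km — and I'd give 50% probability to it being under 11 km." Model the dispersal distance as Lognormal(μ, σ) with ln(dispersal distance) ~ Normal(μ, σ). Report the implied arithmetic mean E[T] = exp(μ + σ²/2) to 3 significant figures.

E[T] ≈ 18.1 km

If T ~ Lognormal(μ,σ) then ln T ~ Normal(μ,σ), so the p-quantile of ln T is μ + z_p·σ.
ln(2.7) = 0.9933 and ln(11) = 2.398; z_{0.08} = -1.405, z_{0.5} = 0.
σ = (2.398 − 0.9933)/(0 − (-1.405)) = 1.000.
μ = 0.9933 − (-1.405)·1.000 = 2.398.
E[T] = exp(μ + σ²/2) = exp(2.398 + 0.4997) = 18.1 km.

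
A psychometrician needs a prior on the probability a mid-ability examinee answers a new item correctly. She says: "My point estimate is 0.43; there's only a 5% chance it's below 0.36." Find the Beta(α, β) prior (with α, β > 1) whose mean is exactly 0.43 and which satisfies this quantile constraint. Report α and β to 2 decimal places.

α ≈ 56.82, β ≈ 75.32

With mean 0.43 fixed, write α = 0.43s, β = 0.57s where s = α+β.
Need P(θ < 0.36) = 0.05 under Beta(0.43s, 0.57s). Normal approximation: (q−m)/√(m(1−m)/s) ≈ z_{0.05} = -1.64, so s ≈ 0.43·0.57·(-1.64)²/(0.36−0.43)² = 135.3.
At s = 135.3: P(θ<0.36) ≈ 0.048. Adjusting to match 0.05 gives s ≈ 132.15.
So α = 0.43·132.15 ≈ 56.82, β = 0.57·132.15 ≈ 75.32.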